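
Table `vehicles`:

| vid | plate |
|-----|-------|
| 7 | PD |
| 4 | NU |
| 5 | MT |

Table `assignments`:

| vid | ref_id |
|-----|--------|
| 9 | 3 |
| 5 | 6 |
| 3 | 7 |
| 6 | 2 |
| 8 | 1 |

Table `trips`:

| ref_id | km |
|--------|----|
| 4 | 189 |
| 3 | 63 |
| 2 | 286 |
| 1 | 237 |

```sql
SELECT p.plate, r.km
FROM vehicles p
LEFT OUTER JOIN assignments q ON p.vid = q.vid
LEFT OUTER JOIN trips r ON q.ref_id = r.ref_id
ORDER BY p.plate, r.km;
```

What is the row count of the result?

3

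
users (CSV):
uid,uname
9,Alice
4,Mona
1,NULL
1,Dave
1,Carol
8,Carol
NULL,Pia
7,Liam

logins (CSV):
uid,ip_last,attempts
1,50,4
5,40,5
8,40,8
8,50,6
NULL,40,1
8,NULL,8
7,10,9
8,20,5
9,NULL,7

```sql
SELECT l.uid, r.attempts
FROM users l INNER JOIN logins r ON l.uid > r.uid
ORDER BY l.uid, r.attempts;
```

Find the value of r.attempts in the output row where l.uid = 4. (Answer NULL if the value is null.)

INNER JOIN keeps only pairs where the ON condition holds.
Matching on l.uid > r.uid. A NULL in a compared column never satisfies the condition.
- uid=9: 7 matching r row(s), so 7 row(s) emitted.
- uid=4: 1 matching r row(s), so 1 row(s) emitted.
- uid=1: no matching r row, dropped.
- uid=1: no matching r row, dropped.
- uid=1: no matching r row, dropped.
- uid=8: 3 matching r row(s), so 3 row(s) emitted.
- uid=NULL: no matching r row, dropped.
- uid=7: 2 matching r row(s), so 2 row(s) emitted.

4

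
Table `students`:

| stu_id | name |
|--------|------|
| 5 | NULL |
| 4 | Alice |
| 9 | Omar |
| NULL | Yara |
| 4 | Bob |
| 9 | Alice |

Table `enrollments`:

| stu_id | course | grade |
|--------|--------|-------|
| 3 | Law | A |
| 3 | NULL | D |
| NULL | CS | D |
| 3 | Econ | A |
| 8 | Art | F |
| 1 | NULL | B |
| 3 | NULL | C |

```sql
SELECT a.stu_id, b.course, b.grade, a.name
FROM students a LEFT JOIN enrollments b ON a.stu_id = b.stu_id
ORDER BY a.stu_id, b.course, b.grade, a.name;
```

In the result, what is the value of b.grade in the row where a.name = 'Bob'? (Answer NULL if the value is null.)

LEFT JOIN keeps every row from `students`; unmatched rows get NULL for `enrollments`'s columns.
Matching on a.stu_id = b.stu_id. A NULL in a compared column never satisfies the condition.
Matched pairs: 0; unmatched a rows kept: 6.

NULL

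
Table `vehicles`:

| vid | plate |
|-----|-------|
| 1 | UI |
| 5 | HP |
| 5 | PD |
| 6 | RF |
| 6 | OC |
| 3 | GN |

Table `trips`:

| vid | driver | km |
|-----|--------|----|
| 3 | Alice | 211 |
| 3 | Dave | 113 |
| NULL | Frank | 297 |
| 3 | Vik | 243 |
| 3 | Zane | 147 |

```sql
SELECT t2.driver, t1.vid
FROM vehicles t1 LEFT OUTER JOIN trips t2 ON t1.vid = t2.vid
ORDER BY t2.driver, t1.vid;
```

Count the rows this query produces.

LEFT JOIN keeps every row from `vehicles`; unmatched rows get NULL for `trips`'s columns.
Matching on t1.vid = t2.vid. A NULL in a compared column never satisfies the condition.
Matched pairs: 4; unmatched t1 rows kept: 5.
Total: 4 matched + 5 padded = 9 rows.

9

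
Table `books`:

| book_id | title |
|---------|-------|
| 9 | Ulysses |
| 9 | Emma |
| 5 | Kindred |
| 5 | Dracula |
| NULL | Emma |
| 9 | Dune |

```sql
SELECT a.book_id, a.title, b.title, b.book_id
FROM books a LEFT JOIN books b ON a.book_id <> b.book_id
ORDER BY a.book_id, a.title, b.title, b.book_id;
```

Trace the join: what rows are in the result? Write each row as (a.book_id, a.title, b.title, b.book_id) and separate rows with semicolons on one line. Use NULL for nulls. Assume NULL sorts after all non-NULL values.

(5, Dracula, Dune, 9); (5, Dracula, Emma, 9); (5, Dracula, Ulysses, 9); (5, Kindred, Dune, 9); (5, Kindred, Emma, 9); (5, Kindred, Ulysses, 9); (9, Dune, Dracula, 5); (9, Dune, Kindred, 5); (9, Emma, Dracula, 5); (9, Emma, Kindred, 5); (9, Ulysses, Dracula, 5); (9, Ulysses, Kindred, 5); (NULL, Emma, NULL, NULL)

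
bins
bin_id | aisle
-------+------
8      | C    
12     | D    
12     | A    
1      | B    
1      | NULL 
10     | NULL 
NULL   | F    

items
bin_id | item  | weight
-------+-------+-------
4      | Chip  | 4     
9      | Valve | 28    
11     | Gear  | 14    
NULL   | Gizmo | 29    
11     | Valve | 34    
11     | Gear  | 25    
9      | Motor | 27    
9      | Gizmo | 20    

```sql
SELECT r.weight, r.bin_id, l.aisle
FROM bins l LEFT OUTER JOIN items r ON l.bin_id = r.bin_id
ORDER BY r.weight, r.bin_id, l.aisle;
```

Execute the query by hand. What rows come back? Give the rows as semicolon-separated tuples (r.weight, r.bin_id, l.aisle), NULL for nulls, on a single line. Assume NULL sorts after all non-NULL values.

(NULL, NULL, A); (NULL, NULL, B); (NULL, NULL, C); (NULL, NULL, D); (NULL, NULL, F); (NULL, NULL, NULL); (NULL, NULL, NULL)

LEFT JOIN keeps every row from `bins`; unmatched rows get NULL for `items`'s columns.
Matching on l.bin_id = r.bin_id. A NULL in a compared column never satisfies the condition.
- l[0] bin_id=8 → no match; kept with NULLs on the r side.
- l[1] bin_id=12 → no match; kept with NULLs on the r side.
- l[2] bin_id=12 → no match; kept with NULLs on the r side.
- l[3] bin_id=1 → no match; kept with NULLs on the r side.
- l[4] bin_id=1 → no match; kept with NULLs on the r side.
- l[5] bin_id=10 → no match; kept with NULLs on the r side.
- l[6] bin_id=NULL → no match; kept with NULLs on the r side.
After projecting and ordering:
r.weight | r.bin_id | l.aisle
NULL | NULL | A
NULL | NULL | B
NULL | NULL | C
NULL | NULL | D
NULL | NULL | F
NULL | NULL | NULL
NULL | NULL | NULL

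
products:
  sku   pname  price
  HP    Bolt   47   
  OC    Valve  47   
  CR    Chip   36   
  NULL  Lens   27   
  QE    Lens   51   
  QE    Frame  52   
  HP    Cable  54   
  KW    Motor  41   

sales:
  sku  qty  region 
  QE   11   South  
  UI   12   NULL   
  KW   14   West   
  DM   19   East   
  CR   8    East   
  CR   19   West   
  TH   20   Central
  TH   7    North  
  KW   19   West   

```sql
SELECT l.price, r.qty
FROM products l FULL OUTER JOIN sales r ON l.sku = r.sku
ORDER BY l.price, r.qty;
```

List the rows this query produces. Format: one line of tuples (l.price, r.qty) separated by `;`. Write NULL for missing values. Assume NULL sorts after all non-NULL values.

FULL OUTER JOIN keeps every row from both sides; unmatched rows get NULL for the other side's columns.
Matching on l.sku = r.sku. A NULL in a compared column never satisfies the condition.
- l (sku=HP) has no partner → padded with NULL.
- l (sku=OC) has no partner → padded with NULL.
- l (sku=CR) pairs with 2 row(s) of r.
- l (sku=NULL) has no partner → padded with NULL.
- l (sku=QE) pairs with 1 row(s) of r.
- l (sku=QE) pairs with 1 row(s) of r.
- l (sku=HP) has no partner → padded with NULL.
- l (sku=KW) pairs with 2 row(s) of r.
- 4 row(s) from r found no l partner → padded with NULL.

(27, NULL); (36, 8); (36, 19); (41, 14); (41, 19); (47, NULL); (47, NULL); (51, 11); (52, 11); (54, NULL); (NULL, 7); (NULL, 12); (NULL, 19); (NULL, 20)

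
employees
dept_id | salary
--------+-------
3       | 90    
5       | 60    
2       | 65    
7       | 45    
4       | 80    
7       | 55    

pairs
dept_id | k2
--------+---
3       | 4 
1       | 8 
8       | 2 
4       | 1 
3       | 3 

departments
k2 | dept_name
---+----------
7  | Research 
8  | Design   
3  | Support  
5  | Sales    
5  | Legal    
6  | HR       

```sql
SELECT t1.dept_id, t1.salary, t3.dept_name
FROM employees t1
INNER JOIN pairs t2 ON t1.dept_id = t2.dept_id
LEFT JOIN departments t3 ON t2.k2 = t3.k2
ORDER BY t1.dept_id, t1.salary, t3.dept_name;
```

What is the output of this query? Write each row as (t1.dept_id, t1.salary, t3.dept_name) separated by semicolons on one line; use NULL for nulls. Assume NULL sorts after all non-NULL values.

(3, 90, Support); (3, 90, NULL); (4, 80, NULL)

Evaluate left to right. First `employees t1 INNER JOIN pairs t2` on dept_id: 3 row(s).
Then LEFT JOIN `departments t3` on k2: each of those 3 rows is kept; rows whose t2.k2 has no match in t3 get NULL for t3's columns.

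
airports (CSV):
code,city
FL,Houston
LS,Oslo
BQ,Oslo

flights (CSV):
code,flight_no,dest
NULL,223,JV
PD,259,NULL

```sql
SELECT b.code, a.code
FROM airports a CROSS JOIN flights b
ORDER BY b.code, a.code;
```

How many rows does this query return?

CROSS JOIN pairs every row of `airports` with every row of `flights`: 3 × 2 = 6 rows.

6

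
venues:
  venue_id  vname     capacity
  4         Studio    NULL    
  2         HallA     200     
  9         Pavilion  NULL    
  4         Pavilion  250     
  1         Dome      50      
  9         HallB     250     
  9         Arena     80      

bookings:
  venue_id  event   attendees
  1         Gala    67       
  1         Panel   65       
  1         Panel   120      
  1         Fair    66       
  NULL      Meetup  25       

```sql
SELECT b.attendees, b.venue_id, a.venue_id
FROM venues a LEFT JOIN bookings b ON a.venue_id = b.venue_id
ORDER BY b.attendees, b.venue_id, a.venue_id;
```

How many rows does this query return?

10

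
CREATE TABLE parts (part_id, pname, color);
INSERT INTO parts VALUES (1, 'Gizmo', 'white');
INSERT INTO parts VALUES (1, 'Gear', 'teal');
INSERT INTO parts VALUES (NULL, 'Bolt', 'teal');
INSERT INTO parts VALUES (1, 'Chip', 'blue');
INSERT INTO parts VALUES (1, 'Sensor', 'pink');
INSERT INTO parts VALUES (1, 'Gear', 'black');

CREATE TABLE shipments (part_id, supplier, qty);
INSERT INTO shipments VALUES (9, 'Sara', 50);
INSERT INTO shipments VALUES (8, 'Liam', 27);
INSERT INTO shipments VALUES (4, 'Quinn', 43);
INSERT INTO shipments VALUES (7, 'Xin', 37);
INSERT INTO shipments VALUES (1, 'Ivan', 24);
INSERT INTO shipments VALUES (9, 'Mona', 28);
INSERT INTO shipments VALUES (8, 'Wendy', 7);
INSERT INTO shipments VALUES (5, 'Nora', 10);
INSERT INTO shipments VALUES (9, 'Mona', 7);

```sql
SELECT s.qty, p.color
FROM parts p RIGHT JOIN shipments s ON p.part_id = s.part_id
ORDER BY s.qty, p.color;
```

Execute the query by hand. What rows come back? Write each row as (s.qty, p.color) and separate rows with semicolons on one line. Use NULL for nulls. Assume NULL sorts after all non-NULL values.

RIGHT JOIN keeps every row from `shipments`; unmatched rows get NULL for `parts`'s columns.
Matching on p.part_id = s.part_id. A NULL in a compared column never satisfies the condition.
- p[0] part_id=1 → 1 match(es) in s → 1 row(s).
- p[1] part_id=1 → 1 match(es) in s → 1 row(s).
- p[2] part_id=NULL → no match.
- p[3] part_id=1 → 1 match(es) in s → 1 row(s).
- p[4] part_id=1 → 1 match(es) in s → 1 row(s).
- p[5] part_id=1 → 1 match(es) in s → 1 row(s).
- 8 row(s) from s found no p partner → padded with NULL.

(7, NULL); (7, NULL); (10, NULL); (24, black); (24, blue); (24, pink); (24, teal); (24, white); (27, NULL); (28, NULL); (37, NULL); (43, NULL); (50, NULL)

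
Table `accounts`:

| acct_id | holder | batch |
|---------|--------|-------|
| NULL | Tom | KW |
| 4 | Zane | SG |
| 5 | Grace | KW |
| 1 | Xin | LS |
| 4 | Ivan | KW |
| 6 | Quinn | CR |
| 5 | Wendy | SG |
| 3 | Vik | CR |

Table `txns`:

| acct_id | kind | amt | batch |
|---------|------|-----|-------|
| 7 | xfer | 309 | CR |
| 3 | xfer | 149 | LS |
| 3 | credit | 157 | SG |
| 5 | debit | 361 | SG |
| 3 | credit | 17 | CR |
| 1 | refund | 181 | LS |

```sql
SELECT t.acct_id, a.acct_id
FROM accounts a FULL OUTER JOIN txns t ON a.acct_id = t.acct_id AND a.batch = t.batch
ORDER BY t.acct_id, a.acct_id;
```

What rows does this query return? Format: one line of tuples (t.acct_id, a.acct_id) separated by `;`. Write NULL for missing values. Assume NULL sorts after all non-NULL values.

(1, 1); (3, 3); (3, NULL); (3, NULL); (5, 5); (7, NULL); (NULL, 4); (NULL, 4); (NULL, 5); (NULL, 6); (NULL, NULL)

FULL OUTER JOIN keeps every row from both sides; unmatched rows get NULL for the other side's columns.
Matching on a.acct_id = t.acct_id AND a.batch = t.batch. A NULL in a compared column never satisfies the condition.
- a row (acct_id=NULL, batch=KW): no match → kept, t columns NULL.
- a row (acct_id=4, batch=SG): no match → kept, t columns NULL.
- a row (acct_id=5, batch=KW): no match → kept, t columns NULL.
- a row (acct_id=1, batch=LS): matches 1 t row(s) → 1 output row(s).
- a row (acct_id=4, batch=KW): no match → kept, t columns NULL.
- a row (acct_id=6, batch=CR): no match → kept, t columns NULL.
- a row (acct_id=5, batch=SG): matches 1 t row(s) → 1 output row(s).
- a row (acct_id=3, batch=CR): matches 1 t row(s) → 1 output row(s).
- plus 3 unmatched t row(s), each kept with NULL a columns.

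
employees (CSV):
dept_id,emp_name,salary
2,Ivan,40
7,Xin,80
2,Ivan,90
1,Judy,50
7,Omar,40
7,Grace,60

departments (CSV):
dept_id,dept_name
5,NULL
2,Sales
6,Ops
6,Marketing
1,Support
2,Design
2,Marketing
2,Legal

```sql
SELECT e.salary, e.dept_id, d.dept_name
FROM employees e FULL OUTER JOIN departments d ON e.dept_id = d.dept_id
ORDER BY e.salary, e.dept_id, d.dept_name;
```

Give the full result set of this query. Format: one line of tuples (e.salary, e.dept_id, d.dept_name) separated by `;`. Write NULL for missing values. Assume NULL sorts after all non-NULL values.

(40, 2, Design); (40, 2, Legal); (40, 2, Marketing); (40, 2, Sales); (40, 7, NULL); (50, 1, Support); (60, 7, NULL); (80, 7, NULL); (90, 2, Design); (90, 2, Legal); (90, 2, Marketing); (90, 2, Sales); (NULL, NULL, Marketing); (NULL, NULL, Ops); (NULL, NULL, NULL)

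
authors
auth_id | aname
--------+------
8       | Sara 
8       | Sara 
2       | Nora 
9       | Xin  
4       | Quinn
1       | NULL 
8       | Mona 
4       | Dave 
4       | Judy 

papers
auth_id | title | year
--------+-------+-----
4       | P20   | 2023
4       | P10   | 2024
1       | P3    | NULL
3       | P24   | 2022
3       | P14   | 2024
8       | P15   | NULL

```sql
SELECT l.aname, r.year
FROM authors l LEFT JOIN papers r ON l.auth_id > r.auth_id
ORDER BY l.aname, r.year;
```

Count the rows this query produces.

32

LEFT JOIN keeps every row from `authors`; unmatched rows get NULL for `papers`'s columns.
Matching on l.auth_id > r.auth_id.
- auth_id=8: 5 matching r row(s), so 5 row(s) emitted.
- auth_id=8: 5 matching r row(s), so 5 row(s) emitted.
- auth_id=2: 1 matching r row(s), so 1 row(s) emitted.
- auth_id=9: 6 matching r row(s), so 6 row(s) emitted.
- auth_id=4: 3 matching r row(s), so 3 row(s) emitted.
- auth_id=1: no r row matches, row kept with r columns NULL.
- auth_id=8: 5 matching r row(s), so 5 row(s) emitted.
- auth_id=4: 3 matching r row(s), so 3 row(s) emitted.
- auth_id=4: 3 matching r row(s), so 3 row(s) emitted.
Total: 31 matched + 1 padded = 32 rows.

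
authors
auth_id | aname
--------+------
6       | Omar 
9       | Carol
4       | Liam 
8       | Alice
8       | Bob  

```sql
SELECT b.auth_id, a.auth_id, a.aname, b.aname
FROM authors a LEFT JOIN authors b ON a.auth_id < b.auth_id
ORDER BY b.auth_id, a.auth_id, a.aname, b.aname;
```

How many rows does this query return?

10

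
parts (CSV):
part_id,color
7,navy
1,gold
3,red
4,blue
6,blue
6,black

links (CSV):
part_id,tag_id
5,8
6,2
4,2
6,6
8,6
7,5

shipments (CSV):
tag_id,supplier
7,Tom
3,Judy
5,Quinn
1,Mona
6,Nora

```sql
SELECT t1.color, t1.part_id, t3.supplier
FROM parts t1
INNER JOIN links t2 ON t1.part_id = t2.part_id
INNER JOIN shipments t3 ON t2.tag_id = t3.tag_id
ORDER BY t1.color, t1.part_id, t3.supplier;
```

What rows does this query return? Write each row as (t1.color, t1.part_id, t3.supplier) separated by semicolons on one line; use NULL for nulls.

(black, 6, Nora); (blue, 6, Nora); (navy, 7, Quinn)

Evaluate left to right. First `parts t1 INNER JOIN links t2` on part_id: 6 row(s).
Then INNER JOIN `shipments t3` on tag_id: keep only rows whose t2.tag_id appears in t3.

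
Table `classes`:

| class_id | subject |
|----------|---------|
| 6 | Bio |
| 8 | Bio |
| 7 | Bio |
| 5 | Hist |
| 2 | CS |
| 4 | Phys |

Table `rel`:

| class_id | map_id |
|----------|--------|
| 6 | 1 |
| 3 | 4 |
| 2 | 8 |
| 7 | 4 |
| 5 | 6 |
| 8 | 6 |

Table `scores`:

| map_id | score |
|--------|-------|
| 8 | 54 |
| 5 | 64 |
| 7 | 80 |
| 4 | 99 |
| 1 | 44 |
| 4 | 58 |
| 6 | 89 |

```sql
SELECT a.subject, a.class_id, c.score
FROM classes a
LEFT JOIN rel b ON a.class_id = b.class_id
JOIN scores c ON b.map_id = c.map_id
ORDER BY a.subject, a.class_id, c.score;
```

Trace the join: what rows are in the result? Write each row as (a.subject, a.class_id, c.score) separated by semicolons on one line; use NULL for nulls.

(Bio, 6, 44); (Bio, 7, 58); (Bio, 7, 99); (Bio, 8, 89); (CS, 2, 54); (Hist, 5, 89)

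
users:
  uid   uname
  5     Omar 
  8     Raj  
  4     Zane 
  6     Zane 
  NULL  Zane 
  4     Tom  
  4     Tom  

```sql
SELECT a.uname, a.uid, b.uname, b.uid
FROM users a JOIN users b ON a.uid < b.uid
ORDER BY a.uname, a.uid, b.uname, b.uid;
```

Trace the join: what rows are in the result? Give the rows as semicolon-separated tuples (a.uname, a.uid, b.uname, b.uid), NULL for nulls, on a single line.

INNER JOIN keeps only pairs where the ON condition holds.
Matching on a.uid < b.uid. A NULL in a compared column never satisfies the condition.
Matched pairs: 12.

(Omar, 5, Raj, 8); (Omar, 5, Zane, 6); (Tom, 4, Omar, 5); (Tom, 4, Omar, 5); (Tom, 4, Raj, 8); (Tom, 4, Raj, 8); (Tom, 4, Zane, 6); (Tom, 4, Zane, 6); (Zane, 4, Omar, 5); (Zane, 4, Raj, 8); (Zane, 4, Zane, 6); (Zane, 6, Raj, 8)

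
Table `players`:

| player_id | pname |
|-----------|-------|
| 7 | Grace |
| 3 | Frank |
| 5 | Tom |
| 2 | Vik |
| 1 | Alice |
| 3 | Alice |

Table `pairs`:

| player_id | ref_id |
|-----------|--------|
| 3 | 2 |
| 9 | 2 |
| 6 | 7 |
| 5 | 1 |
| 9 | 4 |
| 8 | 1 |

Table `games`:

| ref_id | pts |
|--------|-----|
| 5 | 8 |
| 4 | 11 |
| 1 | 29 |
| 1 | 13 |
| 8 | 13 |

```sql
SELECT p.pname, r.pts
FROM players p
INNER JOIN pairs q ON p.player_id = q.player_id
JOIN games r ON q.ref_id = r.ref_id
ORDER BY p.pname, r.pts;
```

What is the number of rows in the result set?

2

Step 1 — p INNER JOIN q on player_id → 3 row(s).
Then INNER JOIN `games r` on ref_id: keep only rows whose q.ref_id appears in r.
Result: 2 row(s).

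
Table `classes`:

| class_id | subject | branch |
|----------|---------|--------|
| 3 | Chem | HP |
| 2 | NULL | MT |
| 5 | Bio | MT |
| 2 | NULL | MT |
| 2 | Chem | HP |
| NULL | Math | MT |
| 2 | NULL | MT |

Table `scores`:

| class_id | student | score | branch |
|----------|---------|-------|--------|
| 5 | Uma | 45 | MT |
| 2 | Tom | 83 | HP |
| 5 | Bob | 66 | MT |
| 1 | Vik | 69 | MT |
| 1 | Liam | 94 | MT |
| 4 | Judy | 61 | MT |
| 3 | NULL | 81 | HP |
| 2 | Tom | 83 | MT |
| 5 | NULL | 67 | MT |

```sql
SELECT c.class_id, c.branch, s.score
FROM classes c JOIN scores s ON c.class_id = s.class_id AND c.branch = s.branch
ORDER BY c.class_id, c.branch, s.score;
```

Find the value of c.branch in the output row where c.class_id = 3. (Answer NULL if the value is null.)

INNER JOIN keeps only pairs where the ON condition holds.
Matching on c.class_id = s.class_id AND c.branch = s.branch. A NULL in a compared column never satisfies the condition.
- class_id=3, branch=HP: 1 matching s row(s), so 1 row(s) emitted.
- class_id=2, branch=MT: 1 matching s row(s), so 1 row(s) emitted.
- class_id=5, branch=MT: 3 matching s row(s), so 3 row(s) emitted.
- class_id=2, branch=MT: 1 matching s row(s), so 1 row(s) emitted.
- class_id=2, branch=HP: 1 matching s row(s), so 1 row(s) emitted.
- class_id=NULL, branch=MT: no matching s row, dropped.
- class_id=2, branch=MT: 1 matching s row(s), so 1 row(s) emitted.

HP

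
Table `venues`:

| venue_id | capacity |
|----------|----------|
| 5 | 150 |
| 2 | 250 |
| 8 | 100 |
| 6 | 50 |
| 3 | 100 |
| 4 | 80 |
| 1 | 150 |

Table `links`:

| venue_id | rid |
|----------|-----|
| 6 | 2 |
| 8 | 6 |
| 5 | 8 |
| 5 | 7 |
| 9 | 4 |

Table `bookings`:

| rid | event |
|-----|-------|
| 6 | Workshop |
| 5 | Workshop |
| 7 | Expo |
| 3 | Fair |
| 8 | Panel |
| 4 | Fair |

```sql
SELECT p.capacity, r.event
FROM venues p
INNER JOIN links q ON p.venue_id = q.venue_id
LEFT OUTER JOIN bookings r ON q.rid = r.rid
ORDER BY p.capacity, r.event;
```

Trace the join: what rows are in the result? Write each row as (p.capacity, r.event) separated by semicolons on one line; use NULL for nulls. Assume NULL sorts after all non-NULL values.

(50, NULL); (100, Workshop); (150, Expo); (150, Panel)

Step 1 — p INNER JOIN q on venue_id → 4 row(s).
Then LEFT JOIN `bookings r` on rid: each of those 4 rows is kept; rows whose q.rid has no match in r get NULL for r's columns.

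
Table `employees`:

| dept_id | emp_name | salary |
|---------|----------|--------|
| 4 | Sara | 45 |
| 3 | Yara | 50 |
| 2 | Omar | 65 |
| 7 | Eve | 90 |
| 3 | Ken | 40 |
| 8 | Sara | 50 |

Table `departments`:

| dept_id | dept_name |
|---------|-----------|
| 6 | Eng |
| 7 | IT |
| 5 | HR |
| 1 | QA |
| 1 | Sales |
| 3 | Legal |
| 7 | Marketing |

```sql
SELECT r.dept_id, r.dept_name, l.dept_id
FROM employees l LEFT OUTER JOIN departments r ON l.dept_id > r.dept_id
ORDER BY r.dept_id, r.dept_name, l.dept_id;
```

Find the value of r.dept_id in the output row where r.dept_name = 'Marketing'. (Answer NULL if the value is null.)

7

LEFT JOIN keeps every row from `employees`; unmatched rows get NULL for `departments`'s columns.
Matching on l.dept_id > r.dept_id.
- l row (dept_id=4): matches 3 r row(s) → 3 output row(s).
- l row (dept_id=3): matches 2 r row(s) → 2 output row(s).
- l row (dept_id=2): matches 2 r row(s) → 2 output row(s).
- l row (dept_id=7): matches 5 r row(s) → 5 output row(s).
- l row (dept_id=3): matches 2 r row(s) → 2 output row(s).
- l row (dept_id=8): matches 7 r row(s) → 7 output row(s).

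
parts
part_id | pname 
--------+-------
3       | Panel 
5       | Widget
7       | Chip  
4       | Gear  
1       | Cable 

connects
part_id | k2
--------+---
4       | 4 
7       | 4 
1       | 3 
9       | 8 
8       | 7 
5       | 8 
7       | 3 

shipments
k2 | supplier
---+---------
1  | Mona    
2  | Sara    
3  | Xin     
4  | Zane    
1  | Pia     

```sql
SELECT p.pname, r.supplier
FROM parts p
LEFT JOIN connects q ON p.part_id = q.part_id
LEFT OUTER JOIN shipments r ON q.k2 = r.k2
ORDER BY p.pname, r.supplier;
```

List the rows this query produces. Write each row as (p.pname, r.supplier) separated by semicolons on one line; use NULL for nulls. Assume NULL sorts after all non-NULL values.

Step 1 — p LEFT JOIN q on part_id → 6 row(s).
Then LEFT JOIN `shipments r` on k2: each of those 6 rows is kept; rows whose q.k2 has no match in r get NULL for r's columns.

(Cable, Xin); (Chip, Xin); (Chip, Zane); (Gear, Zane); (Panel, NULL); (Widget, NULL)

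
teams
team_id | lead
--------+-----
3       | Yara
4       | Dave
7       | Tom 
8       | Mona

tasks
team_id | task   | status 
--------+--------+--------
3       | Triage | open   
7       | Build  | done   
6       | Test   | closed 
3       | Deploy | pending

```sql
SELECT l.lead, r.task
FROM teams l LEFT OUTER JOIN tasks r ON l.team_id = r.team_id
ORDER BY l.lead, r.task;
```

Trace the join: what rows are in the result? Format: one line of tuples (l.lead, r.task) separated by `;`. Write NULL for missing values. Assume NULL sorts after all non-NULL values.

(Dave, NULL); (Mona, NULL); (Tom, Build); (Yara, Deploy); (Yara, Triage)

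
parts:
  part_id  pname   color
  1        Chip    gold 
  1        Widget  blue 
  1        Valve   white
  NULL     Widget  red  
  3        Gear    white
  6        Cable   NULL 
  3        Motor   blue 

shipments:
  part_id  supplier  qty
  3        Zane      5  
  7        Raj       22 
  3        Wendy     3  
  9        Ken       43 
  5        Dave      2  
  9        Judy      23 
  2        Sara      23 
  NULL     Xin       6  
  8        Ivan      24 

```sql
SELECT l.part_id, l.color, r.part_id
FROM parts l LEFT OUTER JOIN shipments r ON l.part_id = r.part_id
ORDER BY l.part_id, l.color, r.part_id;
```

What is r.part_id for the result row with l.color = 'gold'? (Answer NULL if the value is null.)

LEFT JOIN keeps every row from `parts`; unmatched rows get NULL for `shipments`'s columns.
Matching on l.part_id = r.part_id. A NULL in a compared column never satisfies the condition.
- l row (part_id=1): no match → kept, r columns NULL.
- l row (part_id=1): no match → kept, r columns NULL.
- l row (part_id=1): no match → kept, r columns NULL.
- l row (part_id=NULL): no match → kept, r columns NULL.
- l row (part_id=3): matches 2 r row(s) → 2 output row(s).
- l row (part_id=6): no match → kept, r columns NULL.
- l row (part_id=3): matches 2 r row(s) → 2 output row(s).

NULL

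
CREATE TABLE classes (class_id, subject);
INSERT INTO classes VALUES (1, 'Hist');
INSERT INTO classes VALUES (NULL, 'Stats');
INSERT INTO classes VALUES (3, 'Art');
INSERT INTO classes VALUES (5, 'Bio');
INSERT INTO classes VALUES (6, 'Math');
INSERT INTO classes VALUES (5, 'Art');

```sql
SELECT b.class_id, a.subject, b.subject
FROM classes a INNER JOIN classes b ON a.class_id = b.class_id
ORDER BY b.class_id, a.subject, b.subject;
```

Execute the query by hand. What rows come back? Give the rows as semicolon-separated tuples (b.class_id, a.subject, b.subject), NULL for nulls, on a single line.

INNER JOIN keeps only pairs where the ON condition holds.
Matching on a.class_id = b.class_id. A NULL in a compared column never satisfies the condition.
Matched pairs: 7.

(1, Hist, Hist); (3, Art, Art); (5, Art, Art); (5, Art, Bio); (5, Bio, Art); (5, Bio, Bio); (6, Math, Math)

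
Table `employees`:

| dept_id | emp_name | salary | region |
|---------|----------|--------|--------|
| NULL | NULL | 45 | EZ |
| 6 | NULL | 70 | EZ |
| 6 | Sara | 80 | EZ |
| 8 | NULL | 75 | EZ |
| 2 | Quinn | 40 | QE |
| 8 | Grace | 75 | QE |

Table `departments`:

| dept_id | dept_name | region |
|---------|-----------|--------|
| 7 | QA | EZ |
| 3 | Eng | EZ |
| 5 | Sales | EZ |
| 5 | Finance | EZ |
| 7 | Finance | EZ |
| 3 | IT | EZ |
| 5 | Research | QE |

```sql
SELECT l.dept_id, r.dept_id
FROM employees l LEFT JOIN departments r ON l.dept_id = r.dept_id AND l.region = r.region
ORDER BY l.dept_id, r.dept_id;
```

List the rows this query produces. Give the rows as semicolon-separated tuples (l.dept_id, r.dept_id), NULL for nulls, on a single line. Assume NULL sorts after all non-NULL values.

(2, NULL); (6, NULL); (6, NULL); (8, NULL); (8, NULL); (NULL, NULL)

LEFT JOIN keeps every row from `employees`; unmatched rows get NULL for `departments`'s columns.
Matching on l.dept_id = r.dept_id AND l.region = r.region. A NULL in a compared column never satisfies the condition.
- l (dept_id=NULL, region=EZ) has no partner → padded with NULL.
- l (dept_id=6, region=EZ) has no partner → padded with NULL.
- l (dept_id=6, region=EZ) has no partner → padded with NULL.
- l (dept_id=8, region=EZ) has no partner → padded with NULL.
- l (dept_id=2, region=QE) has no partner → padded with NULL.
- l (dept_id=8, region=QE) has no partner → padded with NULL.
After projecting and ordering:
l.dept_id | r.dept_id
2 | NULL
6 | NULL
6 | NULL
8 | NULL
8 | NULL
NULL | NULL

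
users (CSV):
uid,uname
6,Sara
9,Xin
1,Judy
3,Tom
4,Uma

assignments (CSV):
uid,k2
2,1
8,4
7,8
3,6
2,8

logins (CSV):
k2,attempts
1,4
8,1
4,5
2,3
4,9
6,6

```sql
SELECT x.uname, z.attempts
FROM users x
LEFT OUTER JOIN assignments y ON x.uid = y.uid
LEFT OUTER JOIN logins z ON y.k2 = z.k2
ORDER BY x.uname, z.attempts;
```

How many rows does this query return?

Step 1 — x LEFT JOIN y on uid → 5 row(s).
Then LEFT JOIN `logins z` on k2: each of those 5 rows is kept; rows whose y.k2 has no match in z get NULL for z's columns.
Result: 5 row(s).

5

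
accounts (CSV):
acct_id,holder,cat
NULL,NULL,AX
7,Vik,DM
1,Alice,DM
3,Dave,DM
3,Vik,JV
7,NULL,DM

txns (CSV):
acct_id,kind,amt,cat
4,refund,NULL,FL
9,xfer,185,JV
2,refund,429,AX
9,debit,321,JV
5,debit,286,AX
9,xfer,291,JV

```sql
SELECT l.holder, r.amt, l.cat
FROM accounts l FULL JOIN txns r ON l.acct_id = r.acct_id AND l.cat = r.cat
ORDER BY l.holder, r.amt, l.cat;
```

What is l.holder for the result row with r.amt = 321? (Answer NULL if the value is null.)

FULL OUTER JOIN keeps every row from both sides; unmatched rows get NULL for the other side's columns.
Matching on l.acct_id = r.acct_id AND l.cat = r.cat. A NULL in a compared column never satisfies the condition.
- l[0] acct_id=NULL, cat=AX → no match; kept with NULLs on the r side.
- l[1] acct_id=7, cat=DM → no match; kept with NULLs on the r side.
- l[2] acct_id=1, cat=DM → no match; kept with NULLs on the r side.
- l[3] acct_id=3, cat=DM → no match; kept with NULLs on the r side.
- l[4] acct_id=3, cat=JV → no match; kept with NULLs on the r side.
- l[5] acct_id=7, cat=DM → no match; kept with NULLs on the r side.
- 6 row(s) from r found no l partner → padded with NULL.

NULL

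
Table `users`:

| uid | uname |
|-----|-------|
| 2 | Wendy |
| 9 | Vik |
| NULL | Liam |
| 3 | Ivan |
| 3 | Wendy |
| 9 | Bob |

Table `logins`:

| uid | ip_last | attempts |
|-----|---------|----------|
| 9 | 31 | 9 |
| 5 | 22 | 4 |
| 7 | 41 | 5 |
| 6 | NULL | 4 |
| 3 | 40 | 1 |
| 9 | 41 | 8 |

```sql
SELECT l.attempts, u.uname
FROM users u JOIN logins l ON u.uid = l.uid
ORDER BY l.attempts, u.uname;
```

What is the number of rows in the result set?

6

INNER JOIN keeps only pairs where the ON condition holds.
Matching on u.uid = l.uid. A NULL in a compared column never satisfies the condition.
Matched pairs: 6.
Total: 6 rows.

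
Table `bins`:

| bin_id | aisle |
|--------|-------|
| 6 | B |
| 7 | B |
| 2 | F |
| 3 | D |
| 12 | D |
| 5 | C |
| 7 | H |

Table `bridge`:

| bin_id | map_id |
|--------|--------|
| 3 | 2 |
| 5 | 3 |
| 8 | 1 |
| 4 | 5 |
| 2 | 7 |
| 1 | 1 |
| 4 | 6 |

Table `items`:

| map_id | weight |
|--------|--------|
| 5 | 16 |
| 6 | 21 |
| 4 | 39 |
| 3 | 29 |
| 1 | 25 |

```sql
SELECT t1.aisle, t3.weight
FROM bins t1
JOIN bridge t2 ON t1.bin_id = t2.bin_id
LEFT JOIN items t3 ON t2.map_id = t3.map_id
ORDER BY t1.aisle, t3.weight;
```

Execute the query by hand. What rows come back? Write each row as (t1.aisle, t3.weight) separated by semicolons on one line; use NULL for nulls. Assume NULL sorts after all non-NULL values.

Step 1 — t1 INNER JOIN t2 on bin_id → 3 row(s).
Then LEFT JOIN `items t3` on map_id: each of those 3 rows is kept; rows whose t2.map_id has no match in t3 get NULL for t3's columns.

(C, 29); (D, NULL); (F, NULL)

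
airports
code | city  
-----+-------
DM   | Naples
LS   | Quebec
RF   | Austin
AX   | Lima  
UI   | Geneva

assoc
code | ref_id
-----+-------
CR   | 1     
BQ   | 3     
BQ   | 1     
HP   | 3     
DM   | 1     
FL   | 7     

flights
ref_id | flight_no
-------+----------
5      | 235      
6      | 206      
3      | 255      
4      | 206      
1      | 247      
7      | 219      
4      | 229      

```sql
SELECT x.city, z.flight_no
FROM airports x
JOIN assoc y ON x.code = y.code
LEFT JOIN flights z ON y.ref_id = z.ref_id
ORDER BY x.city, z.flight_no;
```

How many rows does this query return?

Step 1 — x INNER JOIN y on code → 1 row(s).
Then LEFT JOIN `flights z` on ref_id: each of those 1 rows is kept; rows whose y.ref_id has no match in z get NULL for z's columns.
Result: 1 row(s).

1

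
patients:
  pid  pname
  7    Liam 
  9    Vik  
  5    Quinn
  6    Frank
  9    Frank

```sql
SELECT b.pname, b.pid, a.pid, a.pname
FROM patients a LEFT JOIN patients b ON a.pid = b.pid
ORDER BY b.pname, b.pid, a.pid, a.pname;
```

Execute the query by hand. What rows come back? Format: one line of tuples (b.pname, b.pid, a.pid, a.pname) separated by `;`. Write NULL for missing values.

LEFT JOIN keeps every row from `patients a`; unmatched rows get NULL for `patients b`'s columns.
Matching on a.pid = b.pid.
Matched pairs: 7; unmatched a rows kept: 0.

(Frank, 6, 6, Frank); (Frank, 9, 9, Frank); (Frank, 9, 9, Vik); (Liam, 7, 7, Liam); (Quinn, 5, 5, Quinn); (Vik, 9, 9, Frank); (Vik, 9, 9, Vik)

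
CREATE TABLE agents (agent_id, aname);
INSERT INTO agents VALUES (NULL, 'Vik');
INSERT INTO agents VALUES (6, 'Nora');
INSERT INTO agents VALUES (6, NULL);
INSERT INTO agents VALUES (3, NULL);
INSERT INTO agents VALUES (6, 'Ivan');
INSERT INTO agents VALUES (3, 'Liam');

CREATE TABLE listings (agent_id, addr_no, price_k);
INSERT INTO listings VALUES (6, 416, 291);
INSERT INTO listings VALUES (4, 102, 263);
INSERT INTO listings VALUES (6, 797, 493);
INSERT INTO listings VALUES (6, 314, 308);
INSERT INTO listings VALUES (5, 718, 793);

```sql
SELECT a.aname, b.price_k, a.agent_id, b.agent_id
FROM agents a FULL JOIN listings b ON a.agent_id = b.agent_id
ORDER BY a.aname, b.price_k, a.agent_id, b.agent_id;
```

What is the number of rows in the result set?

14

FULL OUTER JOIN keeps every row from both sides; unmatched rows get NULL for the other side's columns.
Matching on a.agent_id = b.agent_id. A NULL in a compared column never satisfies the condition.
Matched pairs: 9; unmatched a rows kept: 3; unmatched b rows kept: 2.
Total: 9 matched + 5 padded = 14 rows.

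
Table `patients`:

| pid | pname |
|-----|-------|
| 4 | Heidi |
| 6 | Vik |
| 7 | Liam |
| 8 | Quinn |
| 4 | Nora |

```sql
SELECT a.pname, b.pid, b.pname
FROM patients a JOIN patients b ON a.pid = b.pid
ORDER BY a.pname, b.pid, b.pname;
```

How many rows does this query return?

INNER JOIN keeps only pairs where the ON condition holds.
Matching on a.pid = b.pid.
- a[0] pid=4 → 2 match(es) in b → 2 row(s).
- a[1] pid=6 → 1 match(es) in b → 1 row(s).
- a[2] pid=7 → 1 match(es) in b → 1 row(s).
- a[3] pid=8 → 1 match(es) in b → 1 row(s).
- a[4] pid=4 → 2 match(es) in b → 2 row(s).
Total: 7 rows.

7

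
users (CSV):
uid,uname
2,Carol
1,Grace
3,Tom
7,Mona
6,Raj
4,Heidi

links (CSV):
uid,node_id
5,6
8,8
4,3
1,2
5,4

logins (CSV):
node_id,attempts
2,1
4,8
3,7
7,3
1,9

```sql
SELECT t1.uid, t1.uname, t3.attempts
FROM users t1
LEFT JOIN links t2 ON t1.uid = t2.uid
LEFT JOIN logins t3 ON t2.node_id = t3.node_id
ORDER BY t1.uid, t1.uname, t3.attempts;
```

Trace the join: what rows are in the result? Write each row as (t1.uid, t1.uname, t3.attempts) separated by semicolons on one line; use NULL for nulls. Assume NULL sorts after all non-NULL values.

(1, Grace, 1); (2, Carol, NULL); (3, Tom, NULL); (4, Heidi, 7); (6, Raj, NULL); (7, Mona, NULL)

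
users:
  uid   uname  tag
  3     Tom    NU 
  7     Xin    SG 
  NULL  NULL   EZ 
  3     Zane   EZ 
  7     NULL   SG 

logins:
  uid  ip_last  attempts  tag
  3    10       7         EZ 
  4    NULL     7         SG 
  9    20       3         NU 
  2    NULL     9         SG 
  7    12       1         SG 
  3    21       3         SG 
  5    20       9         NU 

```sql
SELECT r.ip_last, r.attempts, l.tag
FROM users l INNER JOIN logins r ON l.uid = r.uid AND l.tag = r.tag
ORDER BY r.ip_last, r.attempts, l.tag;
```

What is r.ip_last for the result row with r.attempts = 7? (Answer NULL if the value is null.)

INNER JOIN keeps only pairs where the ON condition holds.
Matching on l.uid = r.uid AND l.tag = r.tag. A NULL in a compared column never satisfies the condition.
- l row (uid=3, tag=NU): no match → dropped.
- l row (uid=7, tag=SG): matches 1 r row(s) → 1 output row(s).
- l row (uid=NULL, tag=EZ): no match → dropped.
- l row (uid=3, tag=EZ): matches 1 r row(s) → 1 output row(s).
- l row (uid=7, tag=SG): matches 1 r row(s) → 1 output row(s).

10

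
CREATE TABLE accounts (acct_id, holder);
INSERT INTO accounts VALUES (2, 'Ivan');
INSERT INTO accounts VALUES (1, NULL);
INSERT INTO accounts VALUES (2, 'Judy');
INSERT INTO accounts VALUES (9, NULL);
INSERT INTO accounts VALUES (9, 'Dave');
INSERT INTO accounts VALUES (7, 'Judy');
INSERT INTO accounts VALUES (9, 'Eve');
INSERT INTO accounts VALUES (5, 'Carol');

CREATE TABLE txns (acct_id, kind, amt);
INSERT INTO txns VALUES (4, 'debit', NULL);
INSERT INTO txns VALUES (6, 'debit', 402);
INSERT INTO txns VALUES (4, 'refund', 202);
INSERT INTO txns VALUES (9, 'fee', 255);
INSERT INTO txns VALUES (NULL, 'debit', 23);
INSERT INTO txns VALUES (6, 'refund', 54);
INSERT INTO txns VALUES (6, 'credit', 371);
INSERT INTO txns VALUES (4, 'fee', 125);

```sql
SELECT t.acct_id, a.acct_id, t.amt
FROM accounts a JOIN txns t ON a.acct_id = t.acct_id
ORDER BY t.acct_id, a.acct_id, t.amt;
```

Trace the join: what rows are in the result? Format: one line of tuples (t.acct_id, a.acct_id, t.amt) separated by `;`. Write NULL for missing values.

(9, 9, 255); (9, 9, 255); (9, 9, 255)

INNER JOIN keeps only pairs where the ON condition holds.
Matching on a.acct_id = t.acct_id. A NULL in a compared column never satisfies the condition.
- a (acct_id=2) has no partner → excluded.
- a (acct_id=1) has no partner → excluded.
- a (acct_id=2) has no partner → excluded.
- a (acct_id=9) pairs with 1 row(s) of t.
- a (acct_id=9) pairs with 1 row(s) of t.
- a (acct_id=7) has no partner → excluded.
- a (acct_id=9) pairs with 1 row(s) of t.
- a (acct_id=5) has no partner → excluded.
After projecting and ordering:
t.acct_id | a.acct_id | t.amt
9 | 9 | 255
9 | 9 | 255
9 | 9 | 255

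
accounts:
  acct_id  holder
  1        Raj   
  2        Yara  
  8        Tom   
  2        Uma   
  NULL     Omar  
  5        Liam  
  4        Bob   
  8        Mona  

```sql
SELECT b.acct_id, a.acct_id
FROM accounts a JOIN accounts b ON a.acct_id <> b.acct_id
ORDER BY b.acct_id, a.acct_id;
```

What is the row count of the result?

38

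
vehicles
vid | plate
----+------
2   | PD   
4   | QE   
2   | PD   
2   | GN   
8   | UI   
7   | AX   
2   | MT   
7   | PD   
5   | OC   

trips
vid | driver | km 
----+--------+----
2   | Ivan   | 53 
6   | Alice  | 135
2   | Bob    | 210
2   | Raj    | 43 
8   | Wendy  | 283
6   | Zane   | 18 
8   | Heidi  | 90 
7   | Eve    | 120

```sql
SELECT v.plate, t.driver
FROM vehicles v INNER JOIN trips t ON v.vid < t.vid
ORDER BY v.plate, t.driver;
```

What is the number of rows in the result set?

34

INNER JOIN keeps only pairs where the ON condition holds.
Matching on v.vid < t.vid.
Matched pairs: 34.
Total: 34 rows.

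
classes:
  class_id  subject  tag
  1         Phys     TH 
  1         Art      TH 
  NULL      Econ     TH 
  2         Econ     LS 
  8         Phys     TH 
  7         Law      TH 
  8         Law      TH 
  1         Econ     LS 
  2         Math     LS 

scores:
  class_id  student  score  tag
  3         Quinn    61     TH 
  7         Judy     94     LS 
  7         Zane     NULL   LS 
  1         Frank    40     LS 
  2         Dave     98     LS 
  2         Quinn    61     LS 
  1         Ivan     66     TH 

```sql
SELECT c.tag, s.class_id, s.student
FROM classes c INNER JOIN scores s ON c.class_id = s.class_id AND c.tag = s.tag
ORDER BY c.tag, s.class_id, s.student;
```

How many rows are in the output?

INNER JOIN keeps only pairs where the ON condition holds.
Matching on c.class_id = s.class_id AND c.tag = s.tag. A NULL in a compared column never satisfies the condition.
- c (class_id=1, tag=TH) pairs with 1 row(s) of s.
- c (class_id=1, tag=TH) pairs with 1 row(s) of s.
- c (class_id=NULL, tag=TH) has no partner → excluded.
- c (class_id=2, tag=LS) pairs with 2 row(s) of s.
- c (class_id=8, tag=TH) has no partner → excluded.
- c (class_id=7, tag=TH) has no partner → excluded.
- c (class_id=8, tag=TH) has no partner → excluded.
- c (class_id=1, tag=LS) pairs with 1 row(s) of s.
- c (class_id=2, tag=LS) pairs with 2 row(s) of s.
Total: 7 rows.

7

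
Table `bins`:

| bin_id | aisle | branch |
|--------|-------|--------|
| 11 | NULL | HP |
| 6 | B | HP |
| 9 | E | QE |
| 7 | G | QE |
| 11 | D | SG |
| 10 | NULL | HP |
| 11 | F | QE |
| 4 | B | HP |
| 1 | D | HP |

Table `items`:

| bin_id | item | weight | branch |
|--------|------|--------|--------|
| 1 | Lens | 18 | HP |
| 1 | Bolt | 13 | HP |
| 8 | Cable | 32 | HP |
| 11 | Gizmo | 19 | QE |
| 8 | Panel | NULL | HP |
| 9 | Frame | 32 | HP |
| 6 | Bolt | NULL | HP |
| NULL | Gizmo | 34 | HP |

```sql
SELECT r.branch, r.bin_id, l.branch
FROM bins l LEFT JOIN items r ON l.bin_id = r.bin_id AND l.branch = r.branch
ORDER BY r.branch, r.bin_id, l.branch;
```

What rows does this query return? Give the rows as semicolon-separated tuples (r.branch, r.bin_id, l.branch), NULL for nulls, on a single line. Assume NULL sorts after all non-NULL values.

(HP, 1, HP); (HP, 1, HP); (HP, 6, HP); (QE, 11, QE); (NULL, NULL, HP); (NULL, NULL, HP); (NULL, NULL, HP); (NULL, NULL, QE); (NULL, NULL, QE); (NULL, NULL, SG)

LEFT JOIN keeps every row from `bins`; unmatched rows get NULL for `items`'s columns.
Matching on l.bin_id = r.bin_id AND l.branch = r.branch. A NULL in a compared column never satisfies the condition.
Matched pairs: 4; unmatched l rows kept: 6.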